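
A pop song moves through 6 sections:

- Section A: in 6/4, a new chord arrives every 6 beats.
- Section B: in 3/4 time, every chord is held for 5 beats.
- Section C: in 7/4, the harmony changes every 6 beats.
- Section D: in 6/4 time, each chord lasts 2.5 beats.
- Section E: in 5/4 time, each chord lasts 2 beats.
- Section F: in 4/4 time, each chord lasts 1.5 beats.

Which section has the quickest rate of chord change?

A: 6/6 = 1 chord/bar.
B: 3/5 = 0.6 chords/bar.
C: 7/6 = 7/6 chords/bar.
D: 6/2.5 = 2.4 chords/bar.
E: 5/2 = 2.5 chords/bar.
F: 4/1.5 = 8/3 chords/bar.
Fastest is F at 8/3 chords/bar.

Section F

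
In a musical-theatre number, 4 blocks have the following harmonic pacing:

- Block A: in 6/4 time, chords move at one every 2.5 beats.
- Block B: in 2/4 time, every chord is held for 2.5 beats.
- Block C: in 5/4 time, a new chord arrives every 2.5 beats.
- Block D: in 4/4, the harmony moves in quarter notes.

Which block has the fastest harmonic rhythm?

Block D

A: each chord is 2.5 beats in 6/4, so 2.4 per bar.
B: each chord is 2.5 beats in 2/4, so 0.8 per bar.
C: each chord is 2.5 beats in 5/4, so 2 per bar.
D: each chord is 1 beat in 4/4, so 4 per bar.
Fastest is D at 4 chords/bar.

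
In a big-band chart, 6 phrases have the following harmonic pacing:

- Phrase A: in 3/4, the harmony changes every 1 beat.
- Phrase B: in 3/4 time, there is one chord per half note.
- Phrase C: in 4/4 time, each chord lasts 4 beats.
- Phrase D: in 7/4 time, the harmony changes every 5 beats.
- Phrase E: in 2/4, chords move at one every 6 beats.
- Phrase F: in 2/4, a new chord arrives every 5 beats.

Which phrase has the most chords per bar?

A: 3/1 = 3 chords/bar.
B: 3/2 = 1.5 chords/bar.
C: 4/4 = 1 chord/bar.
D: 7/5 = 1.4 chords/bar.
E: 2/6 = 1/3 chords/bar.
F: 2/5 = 0.4 chords/bar.
Fastest is A at 3 chords/bar.

Phrase A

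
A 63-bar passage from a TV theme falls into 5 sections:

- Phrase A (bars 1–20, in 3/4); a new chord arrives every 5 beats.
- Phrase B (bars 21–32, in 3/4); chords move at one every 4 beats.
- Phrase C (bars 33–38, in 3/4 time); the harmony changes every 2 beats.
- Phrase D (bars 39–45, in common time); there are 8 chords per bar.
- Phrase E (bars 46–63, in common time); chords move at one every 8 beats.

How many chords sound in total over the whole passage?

A has 60 beats and chords last 5 each, so 12 chords.
B has 36 beats and chords last 4 each, so 9 chords.
C has 18 beats and chords last 2 each, so 9 chords.
D has 28 beats and chords last 0.5 each, so 56 chords.
E has 72 beats and chords last 8 each, so 9 chords.
Total: 12 + 9 + 9 + 56 + 9 = 95.

95 chords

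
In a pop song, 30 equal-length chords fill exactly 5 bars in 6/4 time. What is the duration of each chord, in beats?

1 beat

5 bars × 6 beats/bar = 30 beats total.
30 beats ÷ 30 chords = 1 beats per chord.
(That is a quarter note.)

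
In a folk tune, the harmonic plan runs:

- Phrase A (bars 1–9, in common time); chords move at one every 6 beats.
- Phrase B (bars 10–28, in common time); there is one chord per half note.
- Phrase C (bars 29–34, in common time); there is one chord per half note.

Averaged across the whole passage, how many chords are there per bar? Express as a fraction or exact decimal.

28/17 chords per bar

A: 9 bars of 4 beats is 36 beats; at 6 beats each that's 6 chords.
B: 19 bars of 4 beats is 76 beats; at 2 beats each that's 38 chords.
C: 6 bars of 4 beats is 24 beats; at 2 beats each that's 12 chords.
Overall: 56 chords over 34 bars → 56/34 = 28/17 chords per bar.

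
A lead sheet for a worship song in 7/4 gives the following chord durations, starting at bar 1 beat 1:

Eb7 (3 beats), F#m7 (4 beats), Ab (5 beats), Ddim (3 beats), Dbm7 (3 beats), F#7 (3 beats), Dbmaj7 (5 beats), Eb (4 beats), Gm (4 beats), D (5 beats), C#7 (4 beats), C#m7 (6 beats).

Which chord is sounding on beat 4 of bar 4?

Dbmaj7

Beat 4 of bar 4 is beat (4−1)×7 + 4 = 25 overall.
Running totals: Eb7 ends at 3, F#m7 ends at 7, Ab ends at 12, Ddim ends at 15, Dbm7 ends at 18, F#7 ends at 21, Dbmaj7 ends at 26.
Beat 25 falls within Dbmaj7.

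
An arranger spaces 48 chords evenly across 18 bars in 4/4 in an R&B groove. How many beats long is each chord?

18 bars × 4 beats/bar = 72 beats total.
72 beats ÷ 48 chords = 1.5 beats per chord.
(That is a dotted quarter note.)

1.5 beats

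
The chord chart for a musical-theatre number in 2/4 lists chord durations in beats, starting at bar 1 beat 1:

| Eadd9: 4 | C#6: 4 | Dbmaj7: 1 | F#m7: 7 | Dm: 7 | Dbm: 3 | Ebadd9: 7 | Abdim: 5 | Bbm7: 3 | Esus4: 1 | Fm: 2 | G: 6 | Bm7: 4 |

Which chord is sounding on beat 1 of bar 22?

Beat 1 of bar 22 is beat (22−1)×2 + 1 = 43 overall.
Running totals: Eadd9 ends at 4, C#6 ends at 8, Dbmaj7 ends at 9, F#m7 ends at 16, Dm ends at 23, Dbm ends at 26, Ebadd9 ends at 33, Abdim ends at 38, Bbm7 ends at 41, Esus4 ends at 42, Fm ends at 44.
Beat 43 falls within Fm.

Fm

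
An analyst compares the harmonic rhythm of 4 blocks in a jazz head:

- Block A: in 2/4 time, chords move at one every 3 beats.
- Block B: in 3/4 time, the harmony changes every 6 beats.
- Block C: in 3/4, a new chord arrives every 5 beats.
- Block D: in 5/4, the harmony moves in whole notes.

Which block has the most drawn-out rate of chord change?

A: 2 beats/bar ÷ 3 beats/chord = 2/3 chords/bar.
B: 3 beats/bar ÷ 6 beats/chord = 0.5 chords/bar.
C: 3 beats/bar ÷ 5 beats/chord = 0.6 chords/bar.
D: 5 beats/bar ÷ 4 beats/chord = 1.25 chords/bar.
Slowest is B at 0.5 chords/bar.

Block B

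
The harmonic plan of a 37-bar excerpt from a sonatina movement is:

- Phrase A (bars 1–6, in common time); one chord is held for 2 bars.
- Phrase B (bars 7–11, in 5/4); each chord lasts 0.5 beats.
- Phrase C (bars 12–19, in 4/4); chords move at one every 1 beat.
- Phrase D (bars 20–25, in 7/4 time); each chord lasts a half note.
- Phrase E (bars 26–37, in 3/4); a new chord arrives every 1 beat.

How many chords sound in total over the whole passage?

142 chords

A: 6·4 = 24 beats, 24/8 = 3 chords.
B: 5·5 = 25 beats, 25/0.5 = 50 chords.
C: 8·4 = 32 beats, 32/1 = 32 chords.
D: 6·7 = 42 beats, 42/2 = 21 chords.
E: 12·3 = 36 beats, 36/1 = 36 chords.
Total: 3 + 50 + 32 + 21 + 36 = 142.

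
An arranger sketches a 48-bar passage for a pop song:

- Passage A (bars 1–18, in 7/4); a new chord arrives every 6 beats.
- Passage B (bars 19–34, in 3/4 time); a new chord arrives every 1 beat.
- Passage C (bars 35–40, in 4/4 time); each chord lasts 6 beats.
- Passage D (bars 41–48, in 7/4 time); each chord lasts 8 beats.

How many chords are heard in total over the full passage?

A: 18 bars × 7 beats = 126 beats; 6 beats/chord → 21 chords.
B: 16 bars × 3 beats = 48 beats; 1 beat/chord → 48 chords.
C: 6 bars × 4 beats = 24 beats; 6 beats/chord → 4 chords.
D: 8 bars × 7 beats = 56 beats; 8 beats/chord → 7 chords.
Total: 21 + 48 + 4 + 7 = 80.

80 chords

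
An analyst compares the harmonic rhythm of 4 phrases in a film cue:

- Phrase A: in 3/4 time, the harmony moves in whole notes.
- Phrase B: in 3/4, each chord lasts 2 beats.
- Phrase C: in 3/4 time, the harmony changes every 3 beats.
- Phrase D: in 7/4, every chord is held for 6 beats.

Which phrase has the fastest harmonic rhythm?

A: each chord is 4 beats in 3/4, so 0.75 per bar.
B: each chord is 2 beats in 3/4, so 1.5 per bar.
C: each chord is 3 beats in 3/4, so 1 per bar.
D: each chord is 6 beats in 7/4, so 7/6 per bar.
Fastest is B at 1.5 chords/bar.

Phrase B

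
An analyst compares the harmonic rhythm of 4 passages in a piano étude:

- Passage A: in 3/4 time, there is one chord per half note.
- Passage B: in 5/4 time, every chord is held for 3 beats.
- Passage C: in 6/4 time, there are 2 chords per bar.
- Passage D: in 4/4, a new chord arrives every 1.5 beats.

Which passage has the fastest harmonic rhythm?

A: 3/2 = 1.5 chords/bar.
B: 5/3 = 5/3 chords/bar.
C: 6/3 = 2 chords/bar.
D: 4/1.5 = 8/3 chords/bar.
Fastest is D at 8/3 chords/bar.

Passage D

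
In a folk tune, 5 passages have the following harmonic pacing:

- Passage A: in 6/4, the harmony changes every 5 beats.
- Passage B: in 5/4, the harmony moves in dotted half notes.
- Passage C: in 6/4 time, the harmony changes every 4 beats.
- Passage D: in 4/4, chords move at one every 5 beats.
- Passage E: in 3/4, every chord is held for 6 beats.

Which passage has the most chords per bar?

Passage B

A: 6 beats/bar ÷ 5 beats/chord = 1.2 chords/bar.
B: 5 beats/bar ÷ 3 beats/chord = 5/3 chords/bar.
C: 6 beats/bar ÷ 4 beats/chord = 1.5 chords/bar.
D: 4 beats/bar ÷ 5 beats/chord = 0.8 chords/bar.
E: 3 beats/bar ÷ 6 beats/chord = 0.5 chords/bar.
Fastest is B at 5/3 chords/bar.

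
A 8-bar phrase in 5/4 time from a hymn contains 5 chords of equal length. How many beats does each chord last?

8 beats

8 bars × 5 beats/bar = 40 beats total.
40 beats ÷ 5 chords = 8 beats per chord.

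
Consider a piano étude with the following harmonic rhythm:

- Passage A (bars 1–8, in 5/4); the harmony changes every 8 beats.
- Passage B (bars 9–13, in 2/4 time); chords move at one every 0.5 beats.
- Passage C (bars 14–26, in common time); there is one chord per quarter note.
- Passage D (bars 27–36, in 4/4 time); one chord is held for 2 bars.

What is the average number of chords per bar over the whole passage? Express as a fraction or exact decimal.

A: 8 bars of 5 beats is 40 beats; at 8 beats each that's 5 chords.
B: 5 bars of 2 beats is 10 beats; at 0.5 beats each that's 20 chords.
C: 13 bars of 4 beats is 52 beats; at 1 beat each that's 52 chords.
D: 10 bars of 4 beats is 40 beats; at 8 beats each that's 5 chords.
Overall: 82 chords over 36 bars → 82/36 = 41/18 chords per bar.

41/18 chords per bar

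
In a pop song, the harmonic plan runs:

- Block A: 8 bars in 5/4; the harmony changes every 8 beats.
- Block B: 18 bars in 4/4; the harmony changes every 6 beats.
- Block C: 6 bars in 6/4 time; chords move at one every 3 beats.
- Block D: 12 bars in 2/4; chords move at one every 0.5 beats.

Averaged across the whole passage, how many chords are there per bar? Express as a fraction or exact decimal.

1.75 chords per bar

A: 8 × 5 = 40 beats ÷ 8 = 5 chords.
B: 18 × 4 = 72 beats ÷ 6 = 12 chords.
C: 6 × 6 = 36 beats ÷ 3 = 12 chords.
D: 12 × 2 = 24 beats ÷ 0.5 = 48 chords.
Overall: 77 chords over 44 bars → 77/44 = 1.75 chords per bar.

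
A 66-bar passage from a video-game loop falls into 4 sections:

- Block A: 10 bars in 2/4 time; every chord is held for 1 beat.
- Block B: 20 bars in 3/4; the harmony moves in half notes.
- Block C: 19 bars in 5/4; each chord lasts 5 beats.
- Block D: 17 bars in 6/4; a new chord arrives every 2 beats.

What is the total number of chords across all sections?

A has 20 beats and chords last 1 each, so 20 chords.
B has 60 beats and chords last 2 each, so 30 chords.
C has 95 beats and chords last 5 each, so 19 chords.
D has 102 beats and chords last 2 each, so 51 chords.
Total: 20 + 30 + 19 + 51 = 120.

120 chords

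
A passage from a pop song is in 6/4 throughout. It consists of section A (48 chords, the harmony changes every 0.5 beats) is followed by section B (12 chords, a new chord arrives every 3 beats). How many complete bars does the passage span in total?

10 bars

A: 48 × 0.5 = 24 beats = 4 bars.
B: 12 × 3 = 36 beats = 6 bars.
Total: 4 + 6 = 10 bars.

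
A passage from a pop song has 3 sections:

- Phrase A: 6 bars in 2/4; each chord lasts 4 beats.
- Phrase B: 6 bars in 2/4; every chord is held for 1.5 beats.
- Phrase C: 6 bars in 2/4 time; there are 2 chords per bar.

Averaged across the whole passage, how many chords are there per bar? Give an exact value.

23/18 chords per bar

A: 6 × 2 = 12 beats ÷ 4 = 3 chords.
B: 6 × 2 = 12 beats ÷ 1.5 = 8 chords.
C: 6 × 2 = 12 beats ÷ 1 = 12 chords.
Overall: 23 chords over 18 bars → 23/18 = 23/18 chords per bar.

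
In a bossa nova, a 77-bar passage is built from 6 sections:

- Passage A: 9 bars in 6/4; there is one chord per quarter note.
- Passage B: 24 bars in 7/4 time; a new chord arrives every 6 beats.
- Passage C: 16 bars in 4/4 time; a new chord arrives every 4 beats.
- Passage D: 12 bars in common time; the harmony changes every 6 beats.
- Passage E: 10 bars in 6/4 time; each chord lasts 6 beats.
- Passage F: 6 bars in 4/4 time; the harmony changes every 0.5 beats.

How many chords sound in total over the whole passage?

A: 9·6 = 54 beats, 54/1 = 54 chords.
B: 24·7 = 168 beats, 168/6 = 28 chords.
C: 16·4 = 64 beats, 64/4 = 16 chords.
D: 12·4 = 48 beats, 48/6 = 8 chords.
E: 10·6 = 60 beats, 60/6 = 10 chords.
F: 6·4 = 24 beats, 24/0.5 = 48 chords.
Total: 54 + 28 + 16 + 8 + 10 + 48 = 164.

164 chords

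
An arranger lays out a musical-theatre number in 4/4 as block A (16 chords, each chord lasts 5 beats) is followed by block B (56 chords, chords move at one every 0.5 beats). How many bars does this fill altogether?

A: 16 × 5 = 80 beats = 20 bars.
B: 56 × 0.5 = 28 beats = 7 bars.
Total: 20 + 7 = 27 bars.

27 bars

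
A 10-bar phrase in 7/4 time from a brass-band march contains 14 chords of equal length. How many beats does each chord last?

5 beats

10 bars × 7 beats/bar = 70 beats total.
70 beats ÷ 14 chords = 5 beats per chord.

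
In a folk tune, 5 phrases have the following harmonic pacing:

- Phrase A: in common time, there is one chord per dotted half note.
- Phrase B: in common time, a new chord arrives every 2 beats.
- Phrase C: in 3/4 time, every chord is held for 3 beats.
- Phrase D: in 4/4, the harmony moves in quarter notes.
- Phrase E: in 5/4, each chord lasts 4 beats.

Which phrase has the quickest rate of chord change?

A: 4/3 = 4/3 chords/bar.
B: 4/2 = 2 chords/bar.
C: 3/3 = 1 chord/bar.
D: 4/1 = 4 chords/bar.
E: 5/4 = 1.25 chords/bar.
Fastest is D at 4 chords/bar.

Phrase D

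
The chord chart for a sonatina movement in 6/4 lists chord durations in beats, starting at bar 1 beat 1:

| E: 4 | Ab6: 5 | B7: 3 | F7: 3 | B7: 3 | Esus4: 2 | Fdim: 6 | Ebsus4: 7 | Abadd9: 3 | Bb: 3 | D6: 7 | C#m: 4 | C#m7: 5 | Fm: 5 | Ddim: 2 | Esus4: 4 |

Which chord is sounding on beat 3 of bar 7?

Bb

Beat 3 of bar 7 is beat (7−1)×6 + 3 = 39 overall.
Running totals: E ends at 4, Ab6 ends at 9, B7 ends at 12, F7 ends at 15, B7 ends at 18, Esus4 ends at 20, Fdim ends at 26, Ebsus4 ends at 33, Abadd9 ends at 36, Bb ends at 39.
Beat 39 falls within Bb.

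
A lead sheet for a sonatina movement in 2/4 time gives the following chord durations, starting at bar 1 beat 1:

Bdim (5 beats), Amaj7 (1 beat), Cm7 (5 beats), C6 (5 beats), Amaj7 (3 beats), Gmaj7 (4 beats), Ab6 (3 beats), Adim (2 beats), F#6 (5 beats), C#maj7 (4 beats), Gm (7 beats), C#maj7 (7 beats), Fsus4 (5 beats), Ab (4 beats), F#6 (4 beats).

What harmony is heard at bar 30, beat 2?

Beat 2 of bar 30 is beat (30−1)×2 + 2 = 60 overall.
Running totals: Bdim ends at 5, Amaj7 ends at 6, Cm7 ends at 11, C6 ends at 16, Amaj7 ends at 19, Gmaj7 ends at 23, Ab6 ends at 26, Adim ends at 28, F#6 ends at 33, C#maj7 ends at 37, Gm ends at 44, C#maj7 ends at 51, Fsus4 ends at 56, Ab ends at 60.
Beat 60 falls within Ab.

Ab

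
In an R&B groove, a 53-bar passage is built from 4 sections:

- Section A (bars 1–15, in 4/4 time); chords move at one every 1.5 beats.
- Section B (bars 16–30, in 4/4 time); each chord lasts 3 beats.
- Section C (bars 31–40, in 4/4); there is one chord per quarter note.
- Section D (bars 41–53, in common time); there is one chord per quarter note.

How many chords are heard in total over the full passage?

A: 15 bars × 4 beats = 60 beats; 1.5 beats/chord → 40 chords.
B: 15 bars × 4 beats = 60 beats; 3 beats/chord → 20 chords.
C: 10 bars × 4 beats = 40 beats; 1 beat/chord → 40 chords.
D: 13 bars × 4 beats = 52 beats; 1 beat/chord → 52 chords.
Total: 40 + 20 + 40 + 52 = 152.

152 chords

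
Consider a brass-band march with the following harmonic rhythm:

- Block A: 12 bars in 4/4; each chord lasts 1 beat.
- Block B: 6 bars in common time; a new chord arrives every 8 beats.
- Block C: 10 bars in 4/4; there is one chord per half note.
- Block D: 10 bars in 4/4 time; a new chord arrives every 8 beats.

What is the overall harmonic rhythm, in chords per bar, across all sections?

A: 12 × 4 = 48 beats ÷ 1 = 48 chords.
B: 6 × 4 = 24 beats ÷ 8 = 3 chords.
C: 10 × 4 = 40 beats ÷ 2 = 20 chords.
D: 10 × 4 = 40 beats ÷ 8 = 5 chords.
Overall: 76 chords over 38 bars → 76/38 = 2 chords per bar.

2 chords per bar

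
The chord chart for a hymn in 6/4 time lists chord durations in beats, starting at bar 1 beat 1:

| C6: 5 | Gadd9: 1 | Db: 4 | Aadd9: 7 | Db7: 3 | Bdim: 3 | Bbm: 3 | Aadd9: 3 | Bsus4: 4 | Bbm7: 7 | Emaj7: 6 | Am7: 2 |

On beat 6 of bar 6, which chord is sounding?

Bbm7

Beat 6 of bar 6 is beat (6−1)×6 + 6 = 36 overall.
Running totals: C6 ends at 5, Gadd9 ends at 6, Db ends at 10, Aadd9 ends at 17, Db7 ends at 20, Bdim ends at 23, Bbm ends at 26, Aadd9 ends at 29, Bsus4 ends at 33, Bbm7 ends at 40.
Beat 36 falls within Bbm7.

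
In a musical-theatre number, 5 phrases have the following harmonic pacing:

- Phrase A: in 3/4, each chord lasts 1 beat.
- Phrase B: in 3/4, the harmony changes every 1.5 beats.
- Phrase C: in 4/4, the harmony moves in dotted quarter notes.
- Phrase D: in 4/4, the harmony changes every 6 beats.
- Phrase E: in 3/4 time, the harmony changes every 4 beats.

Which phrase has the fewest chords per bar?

Phrase D

A: each chord is 1 beat in 3/4, so 3 per bar.
B: each chord is 1.5 beats in 3/4, so 2 per bar.
C: each chord is 1.5 beats in 4/4, so 8/3 per bar.
D: each chord is 6 beats in 4/4, so 2/3 per bar.
E: each chord is 4 beats in 3/4, so 0.75 per bar.
Slowest is D at 2/3 chords/bar.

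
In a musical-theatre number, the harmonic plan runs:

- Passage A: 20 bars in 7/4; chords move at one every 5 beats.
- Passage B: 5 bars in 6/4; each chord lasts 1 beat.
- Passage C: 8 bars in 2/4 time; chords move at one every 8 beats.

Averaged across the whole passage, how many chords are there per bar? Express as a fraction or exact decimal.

A: 20 × 7 = 140 beats ÷ 5 = 28 chords.
B: 5 × 6 = 30 beats ÷ 1 = 30 chords.
C: 8 × 2 = 16 beats ÷ 8 = 2 chords.
Overall: 60 chords over 33 bars → 60/33 = 20/11 chords per bar.

20/11 chords per bar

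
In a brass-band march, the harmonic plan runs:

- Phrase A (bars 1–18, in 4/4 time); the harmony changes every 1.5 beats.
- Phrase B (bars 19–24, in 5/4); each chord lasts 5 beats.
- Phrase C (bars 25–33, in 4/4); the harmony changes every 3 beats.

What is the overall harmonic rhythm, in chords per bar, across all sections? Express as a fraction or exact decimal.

A: 18 bars of 4 beats is 72 beats; at 1.5 beats each that's 48 chords.
B: 6 bars of 5 beats is 30 beats; at 5 beats each that's 6 chords.
C: 9 bars of 4 beats is 36 beats; at 3 beats each that's 12 chords.
Overall: 66 chords over 33 bars → 66/33 = 2 chords per bar.

2 chords per bar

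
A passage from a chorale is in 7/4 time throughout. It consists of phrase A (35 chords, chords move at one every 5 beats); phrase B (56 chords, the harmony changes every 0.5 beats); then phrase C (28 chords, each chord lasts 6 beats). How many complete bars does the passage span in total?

53 bars

A: 35 × 5 = 175 beats = 25 bars.
B: 56 × 0.5 = 28 beats = 4 bars.
C: 28 × 6 = 168 beats = 24 bars.
Total: 25 + 4 + 24 = 53 bars.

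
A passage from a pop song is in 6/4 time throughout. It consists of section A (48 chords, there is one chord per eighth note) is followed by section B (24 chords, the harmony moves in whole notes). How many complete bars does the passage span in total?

A: 48 × 0.5 = 24 beats = 4 bars.
B: 24 × 4 = 96 beats = 16 bars.
Total: 4 + 16 = 20 bars.

20 bars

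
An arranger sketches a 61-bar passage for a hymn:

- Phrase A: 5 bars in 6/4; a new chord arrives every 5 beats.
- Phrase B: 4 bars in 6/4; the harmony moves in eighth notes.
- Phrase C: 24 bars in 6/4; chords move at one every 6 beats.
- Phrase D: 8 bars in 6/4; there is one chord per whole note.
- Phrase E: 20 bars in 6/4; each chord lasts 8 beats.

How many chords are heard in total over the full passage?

105 chords

A has 30 beats and chords last 5 each, so 6 chords.
B has 24 beats and chords last 0.5 each, so 48 chords.
C has 144 beats and chords last 6 each, so 24 chords.
D has 48 beats and chords last 4 each, so 12 chords.
E has 120 beats and chords last 8 each, so 15 chords.
Total: 6 + 48 + 24 + 12 + 15 = 105.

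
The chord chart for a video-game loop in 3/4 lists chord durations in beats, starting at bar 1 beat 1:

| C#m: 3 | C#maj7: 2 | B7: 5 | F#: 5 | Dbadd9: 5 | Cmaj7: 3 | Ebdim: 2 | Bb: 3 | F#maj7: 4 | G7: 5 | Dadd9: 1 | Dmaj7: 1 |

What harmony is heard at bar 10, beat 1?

Beat 1 of bar 10 is beat (10−1)×3 + 1 = 28 overall.
Running totals: C#m ends at 3, C#maj7 ends at 5, B7 ends at 10, F# ends at 15, Dbadd9 ends at 20, Cmaj7 ends at 23, Ebdim ends at 25, Bb ends at 28.
Beat 28 falls within Bb.

Bb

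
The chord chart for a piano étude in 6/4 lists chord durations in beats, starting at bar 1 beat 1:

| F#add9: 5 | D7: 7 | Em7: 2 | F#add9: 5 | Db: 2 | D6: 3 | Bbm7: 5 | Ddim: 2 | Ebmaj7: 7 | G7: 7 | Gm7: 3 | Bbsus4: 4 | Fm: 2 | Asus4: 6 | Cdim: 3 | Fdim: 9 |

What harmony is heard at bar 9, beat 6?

Beat 6 of bar 9 is beat (9−1)×6 + 6 = 54 overall.
Running totals: F#add9 ends at 5, D7 ends at 12, Em7 ends at 14, F#add9 ends at 19, Db ends at 21, D6 ends at 24, Bbm7 ends at 29, Ddim ends at 31, Ebmaj7 ends at 38, G7 ends at 45, Gm7 ends at 48, Bbsus4 ends at 52, Fm ends at 54.
Beat 54 falls within Fm.

Fm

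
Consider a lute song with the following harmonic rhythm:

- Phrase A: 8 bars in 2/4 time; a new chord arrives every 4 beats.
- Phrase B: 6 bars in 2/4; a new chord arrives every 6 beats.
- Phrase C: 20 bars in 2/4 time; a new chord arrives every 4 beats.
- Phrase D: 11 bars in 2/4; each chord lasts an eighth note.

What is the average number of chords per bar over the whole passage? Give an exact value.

A: 8 bars of 2 beats is 16 beats; at 4 beats each that's 4 chords.
B: 6 bars of 2 beats is 12 beats; at 6 beats each that's 2 chords.
C: 20 bars of 2 beats is 40 beats; at 4 beats each that's 10 chords.
D: 11 bars of 2 beats is 22 beats; at 0.5 beats each that's 44 chords.
Overall: 60 chords over 45 bars → 60/45 = 4/3 chords per bar.

4/3 chords per bar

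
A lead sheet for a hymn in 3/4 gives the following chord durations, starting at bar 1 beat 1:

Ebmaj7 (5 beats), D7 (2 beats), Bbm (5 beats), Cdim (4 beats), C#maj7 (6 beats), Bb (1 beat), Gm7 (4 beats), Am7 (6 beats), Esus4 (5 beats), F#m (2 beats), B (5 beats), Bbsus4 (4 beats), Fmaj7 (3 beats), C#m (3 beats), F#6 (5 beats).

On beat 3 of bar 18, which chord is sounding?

C#m

Beat 3 of bar 18 is beat (18−1)×3 + 3 = 54 overall.
Running totals: Ebmaj7 ends at 5, D7 ends at 7, Bbm ends at 12, Cdim ends at 16, C#maj7 ends at 22, Bb ends at 23, Gm7 ends at 27, Am7 ends at 33, Esus4 ends at 38, F#m ends at 40, B ends at 45, Bbsus4 ends at 49, Fmaj7 ends at 52, C#m ends at 55.
Beat 54 falls within C#m.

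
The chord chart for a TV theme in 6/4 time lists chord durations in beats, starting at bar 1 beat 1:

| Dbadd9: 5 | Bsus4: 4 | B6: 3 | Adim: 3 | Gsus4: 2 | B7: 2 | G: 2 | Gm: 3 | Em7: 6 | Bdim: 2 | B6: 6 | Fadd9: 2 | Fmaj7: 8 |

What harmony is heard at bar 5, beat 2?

Em7

Beat 2 of bar 5 is beat (5−1)×6 + 2 = 26 overall.
Running totals: Dbadd9 ends at 5, Bsus4 ends at 9, B6 ends at 12, Adim ends at 15, Gsus4 ends at 17, B7 ends at 19, G ends at 21, Gm ends at 24, Em7 ends at 30.
Beat 26 falls within Em7.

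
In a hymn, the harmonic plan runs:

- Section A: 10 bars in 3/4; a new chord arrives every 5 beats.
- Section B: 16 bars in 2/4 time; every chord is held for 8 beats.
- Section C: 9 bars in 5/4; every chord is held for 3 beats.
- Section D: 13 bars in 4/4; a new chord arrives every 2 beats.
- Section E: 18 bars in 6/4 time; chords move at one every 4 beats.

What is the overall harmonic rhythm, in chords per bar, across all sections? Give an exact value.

13/11 chords per bar

A: 10 × 3 = 30 beats ÷ 5 = 6 chords.
B: 16 × 2 = 32 beats ÷ 8 = 4 chords.
C: 9 × 5 = 45 beats ÷ 3 = 15 chords.
D: 13 × 4 = 52 beats ÷ 2 = 26 chords.
E: 18 × 6 = 108 beats ÷ 4 = 27 chords.
Overall: 78 chords over 66 bars → 78/66 = 13/11 chords per bar.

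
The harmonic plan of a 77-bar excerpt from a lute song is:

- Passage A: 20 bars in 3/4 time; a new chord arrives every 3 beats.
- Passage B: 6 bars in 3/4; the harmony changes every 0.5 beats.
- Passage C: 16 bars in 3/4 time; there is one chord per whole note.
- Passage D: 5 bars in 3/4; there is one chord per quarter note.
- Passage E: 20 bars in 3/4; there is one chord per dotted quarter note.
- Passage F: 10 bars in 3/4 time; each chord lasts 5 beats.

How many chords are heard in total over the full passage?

A: 20 bars × 3 beats = 60 beats; 3 beats/chord → 20 chords.
B: 6 bars × 3 beats = 18 beats; 0.5 beats/chord → 36 chords.
C: 16 bars × 3 beats = 48 beats; 4 beats/chord → 12 chords.
D: 5 bars × 3 beats = 15 beats; 1 beat/chord → 15 chords.
E: 20 bars × 3 beats = 60 beats; 1.5 beats/chord → 40 chords.
F: 10 bars × 3 beats = 30 beats; 5 beats/chord → 6 chords.
Total: 20 + 36 + 12 + 15 + 40 + 6 = 129.

129 chords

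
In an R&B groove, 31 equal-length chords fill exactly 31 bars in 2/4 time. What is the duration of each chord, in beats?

31 bars × 2 beats/bar = 62 beats total.
62 beats ÷ 31 chords = 2 beats per chord.
(That is a half note.)

2 beats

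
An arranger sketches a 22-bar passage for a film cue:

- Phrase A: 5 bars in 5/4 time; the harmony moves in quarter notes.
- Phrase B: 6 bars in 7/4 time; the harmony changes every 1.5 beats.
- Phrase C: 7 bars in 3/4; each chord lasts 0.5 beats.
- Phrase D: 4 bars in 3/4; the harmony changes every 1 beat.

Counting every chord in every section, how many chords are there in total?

107 chords

A: 5·5 = 25 beats, 25/1 = 25 chords.
B: 6·7 = 42 beats, 42/1.5 = 28 chords.
C: 7·3 = 21 beats, 21/0.5 = 42 chords.
D: 4·3 = 12 beats, 12/1 = 12 chords.
Total: 25 + 28 + 42 + 12 = 107.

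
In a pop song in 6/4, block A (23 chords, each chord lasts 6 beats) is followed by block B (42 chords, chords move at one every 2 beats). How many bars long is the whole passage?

A: 23 × 6 = 138 beats = 23 bars.
B: 42 × 2 = 84 beats = 14 bars.
Total: 23 + 14 = 37 bars.

37 bars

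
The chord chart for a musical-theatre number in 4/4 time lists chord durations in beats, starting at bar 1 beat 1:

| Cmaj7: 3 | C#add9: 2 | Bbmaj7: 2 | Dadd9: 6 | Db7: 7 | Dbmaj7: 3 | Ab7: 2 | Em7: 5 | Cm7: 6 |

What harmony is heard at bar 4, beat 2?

Db7

Beat 2 of bar 4 is beat (4−1)×4 + 2 = 14 overall.
Running totals: Cmaj7 ends at 3, C#add9 ends at 5, Bbmaj7 ends at 7, Dadd9 ends at 13, Db7 ends at 20.
Beat 14 falls within Db7.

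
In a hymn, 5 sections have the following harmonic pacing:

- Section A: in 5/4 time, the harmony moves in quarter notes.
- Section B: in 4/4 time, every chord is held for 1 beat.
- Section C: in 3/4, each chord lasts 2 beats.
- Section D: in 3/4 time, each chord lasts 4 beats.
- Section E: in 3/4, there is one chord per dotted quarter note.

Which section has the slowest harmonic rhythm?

Section D

A: 5/1 = 5 chords/bar.
B: 4/1 = 4 chords/bar.
C: 3/2 = 1.5 chords/bar.
D: 3/4 = 0.75 chords/bar.
E: 3/1.5 = 2 chords/bar.
Slowest is D at 0.75 chords/bar.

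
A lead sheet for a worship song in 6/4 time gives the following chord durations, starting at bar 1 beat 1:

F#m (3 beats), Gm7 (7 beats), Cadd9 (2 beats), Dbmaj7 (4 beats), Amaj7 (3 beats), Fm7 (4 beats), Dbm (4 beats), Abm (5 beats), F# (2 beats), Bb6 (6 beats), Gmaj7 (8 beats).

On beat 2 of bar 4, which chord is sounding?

Fm7

Beat 2 of bar 4 is beat (4−1)×6 + 2 = 20 overall.
Running totals: F#m ends at 3, Gm7 ends at 10, Cadd9 ends at 12, Dbmaj7 ends at 16, Amaj7 ends at 19, Fm7 ends at 23.
Beat 20 falls within Fm7.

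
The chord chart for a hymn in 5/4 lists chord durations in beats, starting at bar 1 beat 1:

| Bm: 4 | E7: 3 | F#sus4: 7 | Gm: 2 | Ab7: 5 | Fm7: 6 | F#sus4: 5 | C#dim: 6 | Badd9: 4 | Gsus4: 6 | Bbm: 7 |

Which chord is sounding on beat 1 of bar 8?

C#dim

Beat 1 of bar 8 is beat (8−1)×5 + 1 = 36 overall.
Running totals: Bm ends at 4, E7 ends at 7, F#sus4 ends at 14, Gm ends at 16, Ab7 ends at 21, Fm7 ends at 27, F#sus4 ends at 32, C#dim ends at 38.
Beat 36 falls within C#dim.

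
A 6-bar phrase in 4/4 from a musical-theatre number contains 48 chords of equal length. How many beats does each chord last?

6 bars × 4 beats/bar = 24 beats total.
24 beats ÷ 48 chords = 0.5 beats per chord.
(That is an eighth note.)

0.5 beats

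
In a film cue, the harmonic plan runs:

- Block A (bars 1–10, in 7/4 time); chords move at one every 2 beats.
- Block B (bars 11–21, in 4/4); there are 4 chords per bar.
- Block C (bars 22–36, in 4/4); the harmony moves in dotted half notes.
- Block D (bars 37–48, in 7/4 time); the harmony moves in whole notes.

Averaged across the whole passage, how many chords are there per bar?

A: 10 bars of 7 beats is 70 beats; at 2 beats each that's 35 chords.
B: 11 bars of 4 beats is 44 beats; at 1 beat each that's 44 chords.
C: 15 bars of 4 beats is 60 beats; at 3 beats each that's 20 chords.
D: 12 bars of 7 beats is 84 beats; at 4 beats each that's 21 chords.
Overall: 120 chords over 48 bars → 120/48 = 2.5 chords per bar.

2.5 chords per bar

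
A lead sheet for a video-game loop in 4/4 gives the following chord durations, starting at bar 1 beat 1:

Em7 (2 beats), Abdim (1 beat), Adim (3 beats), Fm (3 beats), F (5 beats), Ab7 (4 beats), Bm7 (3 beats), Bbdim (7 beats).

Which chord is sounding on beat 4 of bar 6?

Beat 4 of bar 6 is beat (6−1)×4 + 4 = 24 overall.
Running totals: Em7 ends at 2, Abdim ends at 3, Adim ends at 6, Fm ends at 9, F ends at 14, Ab7 ends at 18, Bm7 ends at 21, Bbdim ends at 28.
Beat 24 falls within Bbdim.

Bbdim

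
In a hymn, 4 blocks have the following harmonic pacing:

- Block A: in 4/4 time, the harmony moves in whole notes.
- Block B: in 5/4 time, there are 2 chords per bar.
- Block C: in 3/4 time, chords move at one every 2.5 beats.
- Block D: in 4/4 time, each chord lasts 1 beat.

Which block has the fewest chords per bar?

A: each chord is 4 beats in 4/4, so 1 per bar.
B: each chord is 2.5 beats in 5/4, so 2 per bar.
C: each chord is 2.5 beats in 3/4, so 1.2 per bar.
D: each chord is 1 beat in 4/4, so 4 per bar.
Slowest is A at 1 chords/bar.

Block A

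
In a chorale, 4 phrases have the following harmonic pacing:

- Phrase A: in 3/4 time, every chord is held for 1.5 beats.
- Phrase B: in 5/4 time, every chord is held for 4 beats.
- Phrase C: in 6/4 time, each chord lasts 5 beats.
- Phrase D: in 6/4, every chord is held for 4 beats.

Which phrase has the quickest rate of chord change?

Phrase A

A: 3 beats/bar ÷ 1.5 beats/chord = 2 chords/bar.
B: 5 beats/bar ÷ 4 beats/chord = 1.25 chords/bar.
C: 6 beats/bar ÷ 5 beats/chord = 1.2 chords/bar.
D: 6 beats/bar ÷ 4 beats/chord = 1.5 chords/bar.
Fastest is A at 2 chords/bar.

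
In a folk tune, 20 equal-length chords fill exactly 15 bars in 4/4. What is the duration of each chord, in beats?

3 beats

15 bars × 4 beats/bar = 60 beats total.
60 beats ÷ 20 chords = 3 beats per chord.
(That is a dotted half note.)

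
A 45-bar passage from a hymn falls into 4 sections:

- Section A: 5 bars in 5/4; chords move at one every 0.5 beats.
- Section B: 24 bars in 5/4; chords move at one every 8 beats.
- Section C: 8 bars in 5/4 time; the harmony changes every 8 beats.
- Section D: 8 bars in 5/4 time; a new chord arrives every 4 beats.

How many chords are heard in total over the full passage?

80 chords

A: 5 bars × 5 beats = 25 beats; 0.5 beats/chord → 50 chords.
B: 24 bars × 5 beats = 120 beats; 8 beats/chord → 15 chords.
C: 8 bars × 5 beats = 40 beats; 8 beats/chord → 5 chords.
D: 8 bars × 5 beats = 40 beats; 4 beats/chord → 10 chords.
Total: 50 + 15 + 5 + 10 = 80.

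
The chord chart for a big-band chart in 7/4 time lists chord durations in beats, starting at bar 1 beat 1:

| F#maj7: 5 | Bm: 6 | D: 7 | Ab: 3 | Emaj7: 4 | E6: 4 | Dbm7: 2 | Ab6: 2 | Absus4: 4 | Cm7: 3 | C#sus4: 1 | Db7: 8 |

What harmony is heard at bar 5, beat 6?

Beat 6 of bar 5 is beat (5−1)×7 + 6 = 34 overall.
Running totals: F#maj7 ends at 5, Bm ends at 11, D ends at 18, Ab ends at 21, Emaj7 ends at 25, E6 ends at 29, Dbm7 ends at 31, Ab6 ends at 33, Absus4 ends at 37.
Beat 34 falls within Absus4.

Absus4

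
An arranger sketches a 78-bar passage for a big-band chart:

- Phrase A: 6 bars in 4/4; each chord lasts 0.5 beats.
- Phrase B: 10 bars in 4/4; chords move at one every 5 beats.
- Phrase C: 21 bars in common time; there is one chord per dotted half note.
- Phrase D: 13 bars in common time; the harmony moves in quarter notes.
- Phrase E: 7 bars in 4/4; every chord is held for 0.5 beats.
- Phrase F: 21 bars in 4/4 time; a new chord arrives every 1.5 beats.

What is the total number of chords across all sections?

248 chords

A: 6·4 = 24 beats, 24/0.5 = 48 chords.
B: 10·4 = 40 beats, 40/5 = 8 chords.
C: 21·4 = 84 beats, 84/3 = 28 chords.
D: 13·4 = 52 beats, 52/1 = 52 chords.
E: 7·4 = 28 beats, 28/0.5 = 56 chords.
F: 21·4 = 84 beats, 84/1.5 = 56 chords.
Total: 48 + 8 + 28 + 52 + 56 + 56 = 248.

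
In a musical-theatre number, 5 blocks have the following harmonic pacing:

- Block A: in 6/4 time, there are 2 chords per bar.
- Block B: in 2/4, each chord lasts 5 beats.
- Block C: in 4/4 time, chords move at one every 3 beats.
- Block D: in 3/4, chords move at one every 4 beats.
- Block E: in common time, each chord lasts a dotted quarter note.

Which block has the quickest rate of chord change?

A: 6/3 = 2 chords/bar.
B: 2/5 = 0.4 chords/bar.
C: 4/3 = 4/3 chords/bar.
D: 3/4 = 0.75 chords/bar.
E: 4/1.5 = 8/3 chords/bar.
Fastest is E at 8/3 chords/bar.

Block E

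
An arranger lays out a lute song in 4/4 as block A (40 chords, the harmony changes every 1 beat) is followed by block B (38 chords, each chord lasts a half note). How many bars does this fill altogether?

29 bars

A: 40 × 1 = 40 beats = 10 bars.
B: 38 × 2 = 76 beats = 19 bars.
Total: 10 + 19 = 29 bars.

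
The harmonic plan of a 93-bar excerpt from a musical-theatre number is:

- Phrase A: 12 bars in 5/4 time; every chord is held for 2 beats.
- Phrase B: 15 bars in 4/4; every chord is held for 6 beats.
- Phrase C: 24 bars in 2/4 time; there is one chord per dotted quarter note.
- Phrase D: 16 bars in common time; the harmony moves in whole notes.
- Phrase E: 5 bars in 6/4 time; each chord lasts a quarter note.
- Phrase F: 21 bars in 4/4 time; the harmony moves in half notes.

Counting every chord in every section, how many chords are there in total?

160 chords

A: 12 bars × 5 beats = 60 beats; 2 beats/chord → 30 chords.
B: 15 bars × 4 beats = 60 beats; 6 beats/chord → 10 chords.
C: 24 bars × 2 beats = 48 beats; 1.5 beats/chord → 32 chords.
D: 16 bars × 4 beats = 64 beats; 4 beats/chord → 16 chords.
E: 5 bars × 6 beats = 30 beats; 1 beat/chord → 30 chords.
F: 21 bars × 4 beats = 84 beats; 2 beats/chord → 42 chords.
Total: 30 + 10 + 32 + 16 + 30 + 42 = 160.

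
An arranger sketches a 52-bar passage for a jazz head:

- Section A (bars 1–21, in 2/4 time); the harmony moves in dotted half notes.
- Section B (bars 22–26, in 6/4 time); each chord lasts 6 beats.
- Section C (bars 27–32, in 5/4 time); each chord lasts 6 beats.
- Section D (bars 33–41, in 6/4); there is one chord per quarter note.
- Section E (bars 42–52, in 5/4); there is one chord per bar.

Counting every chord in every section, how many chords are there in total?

A: 21 bars × 2 beats = 42 beats; 3 beats/chord → 14 chords.
B: 5 bars × 6 beats = 30 beats; 6 beats/chord → 5 chords.
C: 6 bars × 5 beats = 30 beats; 6 beats/chord → 5 chords.
D: 9 bars × 6 beats = 54 beats; 1 beat/chord → 54 chords.
E: 11 bars × 5 beats = 55 beats; 5 beats/chord → 11 chords.
Total: 14 + 5 + 5 + 54 + 11 = 89.

89 chords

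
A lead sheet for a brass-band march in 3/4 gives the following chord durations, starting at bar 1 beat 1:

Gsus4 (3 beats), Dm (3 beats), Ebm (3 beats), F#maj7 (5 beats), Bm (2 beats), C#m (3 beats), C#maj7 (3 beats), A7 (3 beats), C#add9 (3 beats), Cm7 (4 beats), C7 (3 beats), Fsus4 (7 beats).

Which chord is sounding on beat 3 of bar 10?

Cm7

Beat 3 of bar 10 is beat (10−1)×3 + 3 = 30 overall.
Running totals: Gsus4 ends at 3, Dm ends at 6, Ebm ends at 9, F#maj7 ends at 14, Bm ends at 16, C#m ends at 19, C#maj7 ends at 22, A7 ends at 25, C#add9 ends at 28, Cm7 ends at 32.
Beat 30 falls within Cm7.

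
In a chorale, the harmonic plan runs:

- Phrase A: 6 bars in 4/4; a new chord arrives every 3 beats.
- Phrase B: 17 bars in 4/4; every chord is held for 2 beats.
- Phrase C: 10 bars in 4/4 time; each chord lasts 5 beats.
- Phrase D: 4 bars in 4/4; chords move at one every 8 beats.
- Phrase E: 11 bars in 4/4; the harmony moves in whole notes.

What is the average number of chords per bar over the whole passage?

A: 6 × 4 = 24 beats ÷ 3 = 8 chords.
B: 17 × 4 = 68 beats ÷ 2 = 34 chords.
C: 10 × 4 = 40 beats ÷ 5 = 8 chords.
D: 4 × 4 = 16 beats ÷ 8 = 2 chords.
E: 11 × 4 = 44 beats ÷ 4 = 11 chords.
Overall: 63 chords over 48 bars → 63/48 = 21/16 chords per bar.

21/16 chords per bar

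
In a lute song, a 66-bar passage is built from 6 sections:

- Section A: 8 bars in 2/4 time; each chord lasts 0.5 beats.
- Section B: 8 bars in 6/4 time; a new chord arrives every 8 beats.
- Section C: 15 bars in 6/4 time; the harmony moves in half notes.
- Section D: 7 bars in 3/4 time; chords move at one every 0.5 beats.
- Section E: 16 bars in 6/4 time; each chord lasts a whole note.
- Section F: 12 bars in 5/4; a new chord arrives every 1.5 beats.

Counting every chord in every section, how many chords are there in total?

189 chords

A: 8·2 = 16 beats, 16/0.5 = 32 chords.
B: 8·6 = 48 beats, 48/8 = 6 chords.
C: 15·6 = 90 beats, 90/2 = 45 chords.
D: 7·3 = 21 beats, 21/0.5 = 42 chords.
E: 16·6 = 96 beats, 96/4 = 24 chords.
F: 12·5 = 60 beats, 60/1.5 = 40 chords.
Total: 32 + 6 + 45 + 42 + 24 + 40 = 189.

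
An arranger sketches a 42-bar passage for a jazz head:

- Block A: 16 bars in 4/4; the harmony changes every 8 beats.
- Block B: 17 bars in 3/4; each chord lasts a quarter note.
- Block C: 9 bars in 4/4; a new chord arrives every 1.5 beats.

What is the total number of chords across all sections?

A: 16 bars × 4 beats = 64 beats; 8 beats/chord → 8 chords.
B: 17 bars × 3 beats = 51 beats; 1 beat/chord → 51 chords.
C: 9 bars × 4 beats = 36 beats; 1.5 beats/chord → 24 chords.
Total: 8 + 51 + 24 = 83.

83 chords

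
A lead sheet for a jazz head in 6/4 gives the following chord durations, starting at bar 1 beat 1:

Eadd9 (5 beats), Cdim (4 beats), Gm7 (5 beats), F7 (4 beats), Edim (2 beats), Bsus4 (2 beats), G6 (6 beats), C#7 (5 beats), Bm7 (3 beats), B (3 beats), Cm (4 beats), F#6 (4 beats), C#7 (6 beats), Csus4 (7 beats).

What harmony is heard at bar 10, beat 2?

Csus4

Beat 2 of bar 10 is beat (10−1)×6 + 2 = 56 overall.
Running totals: Eadd9 ends at 5, Cdim ends at 9, Gm7 ends at 14, F7 ends at 18, Edim ends at 20, Bsus4 ends at 22, G6 ends at 28, C#7 ends at 33, Bm7 ends at 36, B ends at 39, Cm ends at 43, F#6 ends at 47, C#7 ends at 53, Csus4 ends at 60.
Beat 56 falls within Csus4.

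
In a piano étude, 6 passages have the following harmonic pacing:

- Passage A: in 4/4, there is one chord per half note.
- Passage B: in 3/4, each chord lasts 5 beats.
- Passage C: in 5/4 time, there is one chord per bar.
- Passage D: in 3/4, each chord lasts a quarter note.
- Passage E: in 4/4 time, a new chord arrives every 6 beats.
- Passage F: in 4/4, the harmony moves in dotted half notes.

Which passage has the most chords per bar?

A: each chord is 2 beats in 4/4, so 2 per bar.
B: each chord is 5 beats in 3/4, so 0.6 per bar.
C: each chord is 5 beats in 5/4, so 1 per bar.
D: each chord is 1 beat in 3/4, so 3 per bar.
E: each chord is 6 beats in 4/4, so 2/3 per bar.
F: each chord is 3 beats in 4/4, so 4/3 per bar.
Fastest is D at 3 chords/bar.

Passage D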